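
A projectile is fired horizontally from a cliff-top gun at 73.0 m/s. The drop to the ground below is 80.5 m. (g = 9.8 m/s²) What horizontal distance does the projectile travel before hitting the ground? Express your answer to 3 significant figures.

296 m

Initial vertical velocity is zero, so the fall time comes from h = ½ g t²: t = √(2 × 80.5 / 9.8) = 4.053 s.
Horizontal motion is uniform at 73.0 m/s, so x = 73.0 × 4.053 = 296 m.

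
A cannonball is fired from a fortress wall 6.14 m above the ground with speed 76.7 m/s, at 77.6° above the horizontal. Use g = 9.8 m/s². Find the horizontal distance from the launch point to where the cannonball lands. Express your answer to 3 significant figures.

253 m

Components: v_x = 76.7 cos 77.6° = 16.47 m/s, v_y = 76.7 sin 77.6° = 74.91 m/s.
Vertical: 0 = 6.14 + 74.91 t − ½(9.8) t² ⇒ 4.900 t² − 74.91 t − 6.14 = 0.
t = [74.91 + √(5612 + 120.3)] / 9.800 = 15.37 s.
Horizontal: R = v_x · t = 16.47 × 15.37 = 253 m.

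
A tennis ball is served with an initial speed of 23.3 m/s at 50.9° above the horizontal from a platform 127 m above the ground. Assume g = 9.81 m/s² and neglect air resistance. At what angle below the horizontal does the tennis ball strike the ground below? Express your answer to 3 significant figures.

74.5°

v_x = 23.3 cos 50.9° = 14.69 m/s.
At impact |v_y| = √(v_y0² + 2 g h) = √(18.08² + 2×9.81×127) = 53.09 m/s.
Angle below horizontal = arctan(|v_y| / v_x) = arctan(53.09 / 14.69) = 74.5°.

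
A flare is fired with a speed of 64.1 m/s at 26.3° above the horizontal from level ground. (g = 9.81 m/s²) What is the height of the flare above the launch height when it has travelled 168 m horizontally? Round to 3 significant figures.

v_x = 64.1 cos 26.3° = 57.46 m/s, v_y0 = 64.1 sin 26.3° = 28.40 m/s.
Time to reach x = 168 m: t = x / v_x = 168 / 57.46 = 2.924 s.
y = v_y0 t − ½ g t² = 28.40×2.924 − 4.905×2.924² = 41.1 m.

41.1 m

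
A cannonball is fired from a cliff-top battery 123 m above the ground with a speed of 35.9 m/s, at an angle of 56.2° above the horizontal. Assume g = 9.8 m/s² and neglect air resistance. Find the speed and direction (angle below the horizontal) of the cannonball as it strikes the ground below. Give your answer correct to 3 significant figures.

60.8 m/s at 70.8° below the horizontal

v_x = 35.9 cos 56.2° = 19.97 m/s (constant).
|v_y| at impact = √((29.83)² + 2×9.8×123) = 57.45 m/s.
Speed = √(19.97² + 57.45²) = 60.8 m/s; angle = arctan(57.45/19.97) = 70.8° below horizontal.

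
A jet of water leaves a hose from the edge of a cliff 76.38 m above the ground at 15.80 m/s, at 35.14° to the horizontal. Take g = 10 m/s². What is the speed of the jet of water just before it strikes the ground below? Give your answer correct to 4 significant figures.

42.16 m/s

v_x = 15.80 cos 35.14° = 12.920 m/s is unchanged throughout.
For the vertical component, v_y² = v_y0² + 2 g h = (9.0941)² + 2×10×76.38 = 1610.3, so |v_y| = 40.129 m/s.
Impact speed = √(v_x² + v_y²) = √(166.93 + 1610.3) = 42.16 m/s.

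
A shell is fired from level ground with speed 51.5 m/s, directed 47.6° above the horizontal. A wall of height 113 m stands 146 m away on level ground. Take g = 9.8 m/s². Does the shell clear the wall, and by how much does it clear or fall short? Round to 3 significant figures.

No — it falls 39.7 m short of clearing the wall.

v_x = 51.5 cos 47.6° = 34.73 m/s; v_y0 = 51.5 sin 47.6° = 38.03 m/s.
Time to reach the wall: t = 146 / 34.73 = 4.204 s.
Height at that point: y = 38.03×4.204 − 4.900×4.204² = 73.28 m.
That is 113 − 73.28 = 39.7 m below the top of the wall, so the shell does not clear it.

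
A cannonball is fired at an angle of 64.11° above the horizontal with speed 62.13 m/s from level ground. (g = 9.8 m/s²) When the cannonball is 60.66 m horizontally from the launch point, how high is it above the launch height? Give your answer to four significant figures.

v_x = 62.13 cos 64.11° = 27.129 m/s, v_y0 = 62.13 sin 64.11° = 55.894 m/s.
Time to reach x = 60.66 m: t = x / v_x = 60.66 / 27.129 = 2.2360 s.
y = v_y0 t − ½ g t² = 55.894×2.2360 − 4.900×2.2360² = 100.5 m.

100.5 m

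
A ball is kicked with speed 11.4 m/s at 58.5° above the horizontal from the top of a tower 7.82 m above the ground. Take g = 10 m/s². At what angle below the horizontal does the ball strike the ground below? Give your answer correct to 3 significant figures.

v_x = 11.4 cos 58.5° = 5.956 m/s.
At impact |v_y| = √(v_y0² + 2 g h) = √(9.720² + 2×10×7.82) = 15.84 m/s.
Angle below horizontal = arctan(|v_y| / v_x) = arctan(15.84 / 5.956) = 69.4°.

69.4°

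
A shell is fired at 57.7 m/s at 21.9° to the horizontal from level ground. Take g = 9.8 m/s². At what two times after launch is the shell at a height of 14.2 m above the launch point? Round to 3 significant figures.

0.809 s and 3.58 s

v_y0 = 57.7 sin 21.9° = 21.52 m/s.
Set y = v_y0 t − ½ g t² = 14.2: 4.900 t² − 21.52 t + 14.2 = 0.
t = [21.52 ± √(463.1 − 278.3)] / 9.8 = (21.52 ± 13.59) / 9.8, giving t = 0.809 s or t = 3.58 s.
So the shell is at 14.2 m at t = 0.809 s (rising) and t = 3.58 s (falling).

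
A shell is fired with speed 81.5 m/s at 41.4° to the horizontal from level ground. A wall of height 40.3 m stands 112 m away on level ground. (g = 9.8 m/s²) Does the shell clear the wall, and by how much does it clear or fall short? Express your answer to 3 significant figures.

Yes — it clears the wall by 42.0 m.

v_x = 81.5 cos 41.4° = 61.13 m/s; v_y0 = 81.5 sin 41.4° = 53.90 m/s.
Time to reach the wall: t = 112 / 61.13 = 1.832 s.
Height at that point: y = 53.90×1.832 − 4.900×1.832² = 82.30 m.
That is 82.30 − 40.3 = 42.0 m above the top of the wall, so the shell clears it.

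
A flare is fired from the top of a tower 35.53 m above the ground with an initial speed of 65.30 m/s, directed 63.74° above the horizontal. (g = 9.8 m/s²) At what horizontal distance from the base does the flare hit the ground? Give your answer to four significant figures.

362.0 m

Components: v_x = 65.30 cos 63.74° = 28.892 m/s, v_y = 65.30 sin 63.74° = 58.561 m/s.
Vertical: 0 = 35.53 + 58.561 t − ½(9.8) t² ⇒ 4.900 t² − 58.561 t − 35.53 = 0.
t = [58.561 + √(3429.4 + 696.39)] / 9.800 = 12.530 s.
Horizontal: R = v_x · t = 28.892 × 12.530 = 362.0 m.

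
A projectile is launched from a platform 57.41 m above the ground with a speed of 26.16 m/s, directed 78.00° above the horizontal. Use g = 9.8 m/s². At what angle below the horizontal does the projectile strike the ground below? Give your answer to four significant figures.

v_x = 26.16 cos 78.00° = 5.4390 m/s.
At impact |v_y| = √(v_y0² + 2 g h) = √(25.588² + 2×9.8×57.41) = 42.190 m/s.
Angle below horizontal = arctan(|v_y| / v_x) = arctan(42.190 / 5.4390) = 82.65°.

82.65°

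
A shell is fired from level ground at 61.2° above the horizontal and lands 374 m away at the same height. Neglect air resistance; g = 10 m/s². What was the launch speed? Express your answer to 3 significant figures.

66.6 m/s

On level ground, R = v₀² sin(2θ) / g, so v₀ = √(R g / sin 2θ).
sin(2 × 61.2°) = 0.8443.
v₀ = √(374 × 10 / 0.8443) = √4430 = 66.6 m/s.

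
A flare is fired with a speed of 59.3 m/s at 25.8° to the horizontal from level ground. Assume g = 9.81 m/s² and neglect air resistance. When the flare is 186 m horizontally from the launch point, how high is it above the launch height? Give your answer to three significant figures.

30.4 m

v_x = 59.3 cos 25.8° = 53.39 m/s, v_y0 = 59.3 sin 25.8° = 25.81 m/s.
Time to reach x = 186 m: t = x / v_x = 186 / 53.39 = 3.484 s.
y = v_y0 t − ½ g t² = 25.81×3.484 − 4.905×3.484² = 30.4 m.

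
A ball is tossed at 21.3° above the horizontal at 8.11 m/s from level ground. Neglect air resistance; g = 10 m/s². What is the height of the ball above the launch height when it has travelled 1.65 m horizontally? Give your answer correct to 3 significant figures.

v_x = 8.11 cos 21.3° = 7.556 m/s, v_y0 = 8.11 sin 21.3° = 2.946 m/s.
Time to reach x = 1.65 m: t = x / v_x = 1.65 / 7.556 = 0.2184 s.
y = v_y0 t − ½ g t² = 2.946×0.2184 − 5.000×0.2184² = 0.405 m.

0.405 m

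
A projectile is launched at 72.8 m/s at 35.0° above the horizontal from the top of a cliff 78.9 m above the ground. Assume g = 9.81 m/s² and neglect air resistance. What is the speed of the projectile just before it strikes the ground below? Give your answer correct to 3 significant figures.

82.8 m/s

v_x = 72.8 cos 35.0° = 59.63 m/s is unchanged throughout.
For the vertical component, v_y² = v_y0² + 2 g h = (41.76)² + 2×9.81×78.9 = 3292, so |v_y| = 57.38 m/s.
Impact speed = √(v_x² + v_y²) = √(3556 + 3292) = 82.8 m/s.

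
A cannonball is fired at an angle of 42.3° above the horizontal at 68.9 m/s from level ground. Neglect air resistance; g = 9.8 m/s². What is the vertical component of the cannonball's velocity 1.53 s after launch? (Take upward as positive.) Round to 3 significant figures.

31.4 m/s

Initial vertical component: v_y0 = 68.9 sin 42.3° = 46.37 m/s.
v_y(t) = v_y0 − g t = 46.37 − 9.8 × 1.53 = 31.4 m/s.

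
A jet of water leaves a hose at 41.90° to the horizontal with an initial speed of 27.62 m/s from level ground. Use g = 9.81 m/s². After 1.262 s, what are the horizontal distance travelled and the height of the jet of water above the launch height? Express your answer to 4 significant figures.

v_x = 27.62 cos 41.90° = 20.558 m/s; v_y0 = 27.62 sin 41.90° = 18.446 m/s.
x = v_x t = 20.558 × 1.262 = 25.94 m.
y = v_y0 t − ½ g t² = 18.446×1.262 − 4.905×1.262² = 15.47 m.

x = 25.94 m, y = 15.47 m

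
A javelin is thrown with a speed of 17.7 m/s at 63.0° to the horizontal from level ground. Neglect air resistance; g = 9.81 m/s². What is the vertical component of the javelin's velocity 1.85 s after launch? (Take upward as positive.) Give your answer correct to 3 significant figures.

Initial vertical component: v_y0 = 17.7 sin 63.0° = 15.77 m/s.
v_y(t) = v_y0 − g t = 15.77 − 9.81 × 1.85 = -2.38 m/s.

-2.38 m/s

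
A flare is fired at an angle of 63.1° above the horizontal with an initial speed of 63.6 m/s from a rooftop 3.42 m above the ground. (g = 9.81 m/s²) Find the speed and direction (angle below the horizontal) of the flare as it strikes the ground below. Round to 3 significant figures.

v_x = 63.6 cos 63.1° = 28.77 m/s (constant).
|v_y| at impact = √((56.72)² + 2×9.81×3.42) = 57.31 m/s.
Speed = √(28.77² + 57.31²) = 64.1 m/s; angle = arctan(57.31/28.77) = 63.3° below horizontal.

64.1 m/s at 63.3° below the horizontal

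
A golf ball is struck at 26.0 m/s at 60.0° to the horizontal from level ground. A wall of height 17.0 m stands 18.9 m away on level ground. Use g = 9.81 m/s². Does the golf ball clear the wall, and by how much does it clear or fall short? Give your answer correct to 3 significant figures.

v_x = 26.0 cos 60.0° = 13.00 m/s; v_y0 = 26.0 sin 60.0° = 22.52 m/s.
Time to reach the wall: t = 18.9 / 13.00 = 1.454 s.
Height at that point: y = 22.52×1.454 − 4.905×1.454² = 22.37 m.
That is 22.37 − 17.0 = 5.37 m above the top of the wall, so the golf ball clears it.

Yes — it clears the wall by 5.37 m.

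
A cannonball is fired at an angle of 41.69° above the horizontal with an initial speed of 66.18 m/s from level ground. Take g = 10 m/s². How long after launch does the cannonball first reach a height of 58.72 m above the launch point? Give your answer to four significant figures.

v_y0 = 66.18 sin 41.69° = 44.016 m/s.
Set y = v_y0 t − ½ g t² = 58.72: 5.000 t² − 44.016 t + 58.72 = 0.
t = [44.016 ± √(1937.4 − 1174.4)] / 10 = (44.016 ± 27.622) / 10, giving t = 1.639 s or t = 7.164 s.
The cannonball is on the way up at the first time, so t = 1.639 s.

1.639 s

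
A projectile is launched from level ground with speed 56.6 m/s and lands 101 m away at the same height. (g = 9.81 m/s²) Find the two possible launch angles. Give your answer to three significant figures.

9.01° and 81.0°

Level-ground range: R = v₀² sin(2θ)/g ⇒ sin 2θ = R g / v₀² = 101×9.81/56.6² = 0.3093.
2θ = arcsin(0.3093) = 18.02° or 180° − 18.02° = 161.98°.
So θ = 9.01° or θ = 81.0°.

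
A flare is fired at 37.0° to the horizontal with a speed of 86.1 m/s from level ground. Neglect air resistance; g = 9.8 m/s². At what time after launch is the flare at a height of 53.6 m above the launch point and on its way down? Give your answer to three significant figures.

9.41 s

v_y0 = 86.1 sin 37.0° = 51.82 m/s.
Set y = v_y0 t − ½ g t² = 53.6: 4.900 t² − 51.82 t + 53.6 = 0.
t = [51.82 ± √(2685 − 1051)] / 9.8 = (51.82 ± 40.42) / 9.8, giving t = 1.16 s or t = 9.41 s.
On the way down corresponds to the larger root: t = 9.41 s.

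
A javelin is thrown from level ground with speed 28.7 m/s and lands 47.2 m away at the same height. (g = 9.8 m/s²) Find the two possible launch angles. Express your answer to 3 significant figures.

17.1° and 72.9°

Level-ground range: R = v₀² sin(2θ)/g ⇒ sin 2θ = R g / v₀² = 47.2×9.8/28.7² = 0.5616.
2θ = arcsin(0.5616) = 34.17° or 180° − 34.17° = 145.83°.
So θ = 17.1° or θ = 72.9°.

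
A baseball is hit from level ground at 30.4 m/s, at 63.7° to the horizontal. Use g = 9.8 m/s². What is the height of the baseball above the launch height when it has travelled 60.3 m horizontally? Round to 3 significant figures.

v_x = 30.4 cos 63.7° = 13.47 m/s, v_y0 = 30.4 sin 63.7° = 27.25 m/s.
Time to reach x = 60.3 m: t = x / v_x = 60.3 / 13.47 = 4.477 s.
y = v_y0 t − ½ g t² = 27.25×4.477 − 4.900×4.477² = 23.8 m.

23.8 m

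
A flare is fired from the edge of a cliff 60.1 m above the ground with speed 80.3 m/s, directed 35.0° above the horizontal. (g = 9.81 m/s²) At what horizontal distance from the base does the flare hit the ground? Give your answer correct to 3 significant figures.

694 m

Components: v_x = 80.3 cos 35.0° = 65.78 m/s, v_y = 80.3 sin 35.0° = 46.06 m/s.
Vertical: 0 = 60.1 + 46.06 t − ½(9.81) t² ⇒ 4.905 t² − 46.06 t − 60.1 = 0.
t = [46.06 + √(2122 + 1179)] / 9.810 = 10.55 s.
Horizontal: R = v_x · t = 65.78 × 10.55 = 694 m.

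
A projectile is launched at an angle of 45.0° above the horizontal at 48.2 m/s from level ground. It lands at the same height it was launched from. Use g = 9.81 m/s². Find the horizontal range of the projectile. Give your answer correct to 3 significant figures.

237 m

For level ground, R = v₀² sin(2θ) / g.
sin(2 × 45.0°) = sin 90.00° = 1.000.
R = (48.2)² × 1.000 / 9.81 = 237 m.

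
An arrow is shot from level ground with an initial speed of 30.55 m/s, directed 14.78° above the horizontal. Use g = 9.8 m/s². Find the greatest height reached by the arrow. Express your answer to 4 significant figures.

Vertical component of launch velocity: v_y = 30.55 sin 14.78° = 7.7936 m/s.
At the highest point the vertical velocity is zero, so v_y² = 2 g h_max.
h_max = (7.7936)² / (2 × 9.8) = 60.740 / 19.60 = 3.099 m.

3.099 m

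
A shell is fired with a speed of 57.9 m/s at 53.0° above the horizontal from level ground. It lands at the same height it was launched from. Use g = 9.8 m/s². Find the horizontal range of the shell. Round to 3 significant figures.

329 m

For level ground, R = v₀² sin(2θ) / g.
sin(2 × 53.0°) = sin 106.0° = 0.9613.
R = (57.9)² × 0.9613 / 9.8 = 329 m.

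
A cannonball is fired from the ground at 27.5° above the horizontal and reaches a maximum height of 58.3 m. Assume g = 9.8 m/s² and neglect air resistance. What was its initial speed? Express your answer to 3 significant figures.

73.2 m/s

At maximum height v_y = 0, so (v₀ sin θ)² = 2 g H.
v₀ sin 27.5° = √(2 × 9.8 × 58.3) = 33.80 m/s.
v₀ = 33.80 / sin 27.5° = 33.80 / 0.4617 = 73.2 m/s.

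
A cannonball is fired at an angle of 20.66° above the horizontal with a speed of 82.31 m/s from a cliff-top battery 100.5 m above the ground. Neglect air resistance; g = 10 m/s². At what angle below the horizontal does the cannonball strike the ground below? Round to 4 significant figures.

v_x = 82.31 cos 20.66° = 77.017 m/s.
At impact |v_y| = √(v_y0² + 2 g h) = √(29.041² + 2×10×100.5) = 53.417 m/s.
Angle below horizontal = arctan(|v_y| / v_x) = arctan(53.417 / 77.017) = 34.74°.

34.74°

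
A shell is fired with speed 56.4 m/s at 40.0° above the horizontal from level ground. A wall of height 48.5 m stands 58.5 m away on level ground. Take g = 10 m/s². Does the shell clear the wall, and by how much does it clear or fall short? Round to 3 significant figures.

No — it falls 8.58 m short of clearing the wall.

v_x = 56.4 cos 40.0° = 43.20 m/s; v_y0 = 56.4 sin 40.0° = 36.25 m/s.
Time to reach the wall: t = 58.5 / 43.20 = 1.354 s.
Height at that point: y = 36.25×1.354 − 5.000×1.354² = 39.92 m.
That is 48.5 − 39.92 = 8.58 m below the top of the wall, so the shell does not clear it.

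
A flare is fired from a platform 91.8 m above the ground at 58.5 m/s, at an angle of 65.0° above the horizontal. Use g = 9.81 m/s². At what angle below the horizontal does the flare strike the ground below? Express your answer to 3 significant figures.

70.0°

v_x = 58.5 cos 65.0° = 24.72 m/s.
At impact |v_y| = √(v_y0² + 2 g h) = √(53.02² + 2×9.81×91.8) = 67.91 m/s.
Angle below horizontal = arctan(|v_y| / v_x) = arctan(67.91 / 24.72) = 70.0°.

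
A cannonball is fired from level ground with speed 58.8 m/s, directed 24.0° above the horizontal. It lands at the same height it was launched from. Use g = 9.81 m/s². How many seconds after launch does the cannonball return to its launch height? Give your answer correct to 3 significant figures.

4.88 s

Vertical component: v_y = 58.8 sin 24.0° = 23.92 m/s.
For a projectile landing at launch height, time of flight is t = 2 v_y / g = 2 × 23.92 / 9.81 = 4.88 s.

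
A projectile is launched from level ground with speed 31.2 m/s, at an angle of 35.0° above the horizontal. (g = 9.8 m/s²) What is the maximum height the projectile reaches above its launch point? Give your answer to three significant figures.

16.3 m

Vertical component of launch velocity: v_y = 31.2 sin 35.0° = 17.90 m/s.
At the highest point the vertical velocity is zero, so v_y² = 2 g h_max.
h_max = (17.90)² / (2 × 9.8) = 320.4 / 19.60 = 16.3 m.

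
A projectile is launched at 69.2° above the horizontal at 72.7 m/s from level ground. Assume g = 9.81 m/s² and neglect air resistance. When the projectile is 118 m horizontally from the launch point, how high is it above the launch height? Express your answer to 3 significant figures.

208 m

v_x = 72.7 cos 69.2° = 25.82 m/s, v_y0 = 72.7 sin 69.2° = 67.96 m/s.
Time to reach x = 118 m: t = x / v_x = 118 / 25.82 = 4.570 s.
y = v_y0 t − ½ g t² = 67.96×4.570 − 4.905×4.570² = 208 m.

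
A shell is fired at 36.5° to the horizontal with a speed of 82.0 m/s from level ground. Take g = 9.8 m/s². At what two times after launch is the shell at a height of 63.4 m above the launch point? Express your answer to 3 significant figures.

1.54 s and 8.42 s

v_y0 = 82.0 sin 36.5° = 48.78 m/s.
Set y = v_y0 t − ½ g t² = 63.4: 4.900 t² − 48.78 t + 63.4 = 0.
t = [48.78 ± √(2379 − 1243)] / 9.8 = (48.78 ± 33.70) / 9.8, giving t = 1.54 s or t = 8.42 s.
So the shell is at 63.4 m at t = 1.54 s (rising) and t = 8.42 s (falling).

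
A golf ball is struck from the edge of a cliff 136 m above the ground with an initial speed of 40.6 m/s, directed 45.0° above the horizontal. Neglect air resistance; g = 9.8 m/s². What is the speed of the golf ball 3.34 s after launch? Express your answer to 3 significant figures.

29.0 m/s

v_x = 40.6 cos 45.0° = 28.71 m/s (constant).
v_y(t) = 40.6 sin 45.0° − g t = 28.71 − 9.8 × 3.34 = -4.022 m/s.
Speed = √(v_x² + v_y²) = √(824.3 + 16.18) = 29.0 m/s.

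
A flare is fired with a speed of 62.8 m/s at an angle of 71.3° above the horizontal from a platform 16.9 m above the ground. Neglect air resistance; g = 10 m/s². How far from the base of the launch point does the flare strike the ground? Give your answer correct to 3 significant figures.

245 m

Components: v_x = 62.8 cos 71.3° = 20.13 m/s, v_y = 62.8 sin 71.3° = 59.48 m/s.
Vertical: 0 = 16.9 + 59.48 t − ½(10) t² ⇒ 5.000 t² − 59.48 t − 16.9 = 0.
t = [59.48 + √(3538 + 338.0)] / 10.00 = 12.17 s.
Horizontal: R = v_x · t = 20.13 × 12.17 = 245 m.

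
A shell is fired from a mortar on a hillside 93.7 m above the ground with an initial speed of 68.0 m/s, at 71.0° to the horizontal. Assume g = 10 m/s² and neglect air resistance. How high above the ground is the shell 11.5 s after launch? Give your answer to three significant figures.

172 m

v_y0 = 68.0 sin 71.0° = 64.30 m/s.
y(t) = 93.7 + v_y0 t − ½ g t² = 93.7 + 64.30×11.5 − ½×10×11.5² = 172 m.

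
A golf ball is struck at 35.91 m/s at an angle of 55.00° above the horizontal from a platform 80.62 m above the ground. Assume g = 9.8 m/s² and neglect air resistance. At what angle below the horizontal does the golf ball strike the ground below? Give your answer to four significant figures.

v_x = 35.91 cos 55.00° = 20.597 m/s.
At impact |v_y| = √(v_y0² + 2 g h) = √(29.416² + 2×9.8×80.62) = 49.452 m/s.
Angle below horizontal = arctan(|v_y| / v_x) = arctan(49.452 / 20.597) = 67.39°.

67.39°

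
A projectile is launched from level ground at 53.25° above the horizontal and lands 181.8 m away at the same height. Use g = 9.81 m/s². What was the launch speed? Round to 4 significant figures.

43.13 m/s

On level ground, R = v₀² sin(2θ) / g, so v₀ = √(R g / sin 2θ).
sin(2 × 53.25°) = 0.9588.
v₀ = √(181.8 × 9.81 / 0.9588) = √1860.1 = 43.13 m/s.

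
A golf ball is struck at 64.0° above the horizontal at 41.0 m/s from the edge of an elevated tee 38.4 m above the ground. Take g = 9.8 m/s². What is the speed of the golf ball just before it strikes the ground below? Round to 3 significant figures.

v_x = 41.0 cos 64.0° = 17.97 m/s is unchanged throughout.
For the vertical component, v_y² = v_y0² + 2 g h = (36.85)² + 2×9.8×38.4 = 2111, so |v_y| = 45.95 m/s.
Impact speed = √(v_x² + v_y²) = √(322.9 + 2111) = 49.3 m/s.

49.3 m/s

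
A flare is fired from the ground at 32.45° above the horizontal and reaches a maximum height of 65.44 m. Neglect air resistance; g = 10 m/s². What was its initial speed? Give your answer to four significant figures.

67.42 m/s

At maximum height v_y = 0, so (v₀ sin θ)² = 2 g H.
v₀ sin 32.45° = √(2 × 10 × 65.44) = 36.177 m/s.
v₀ = 36.177 / sin 32.45° = 36.177 / 0.5366 = 67.42 m/s.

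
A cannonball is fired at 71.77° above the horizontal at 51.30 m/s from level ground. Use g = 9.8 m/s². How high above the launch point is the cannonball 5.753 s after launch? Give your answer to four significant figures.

118.1 m

v_y0 = 51.30 sin 71.77° = 48.725 m/s.
y(t) = v_y0 t − ½ g t² = 48.725×5.753 − 4.900×5.753² = 118.1 m.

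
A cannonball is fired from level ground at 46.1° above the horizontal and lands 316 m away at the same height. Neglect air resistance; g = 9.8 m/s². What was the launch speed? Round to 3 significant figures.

On level ground, R = v₀² sin(2θ) / g, so v₀ = √(R g / sin 2θ).
sin(2 × 46.1°) = 0.9993.
v₀ = √(316 × 9.8 / 0.9993) = √3099 = 55.7 m/s.

55.7 m/s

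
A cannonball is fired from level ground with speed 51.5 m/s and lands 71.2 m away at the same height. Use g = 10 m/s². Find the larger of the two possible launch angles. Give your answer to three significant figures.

Level-ground range: R = v₀² sin(2θ)/g ⇒ sin 2θ = R g / v₀² = 71.2×10/51.5² = 0.2685.
2θ = arcsin(0.2685) = 15.58° or 180° − 15.58° = 164.42°.
So θ = 7.79° or θ = 82.2°.

82.2°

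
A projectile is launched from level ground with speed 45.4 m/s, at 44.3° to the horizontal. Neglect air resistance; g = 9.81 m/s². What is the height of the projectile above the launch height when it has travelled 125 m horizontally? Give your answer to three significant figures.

49.4 m

v_x = 45.4 cos 44.3° = 32.49 m/s, v_y0 = 45.4 sin 44.3° = 31.71 m/s.
Time to reach x = 125 m: t = x / v_x = 125 / 32.49 = 3.847 s.
y = v_y0 t − ½ g t² = 31.71×3.847 − 4.905×3.847² = 49.4 m.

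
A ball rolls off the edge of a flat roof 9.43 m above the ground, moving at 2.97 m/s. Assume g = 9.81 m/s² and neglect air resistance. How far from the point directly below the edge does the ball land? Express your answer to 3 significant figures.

4.12 m

Initial vertical velocity is zero, so the fall time comes from h = ½ g t²: t = √(2 × 9.43 / 9.81) = 1.387 s.
Horizontal motion is uniform at 2.97 m/s, so x = 2.97 × 1.387 = 4.12 m.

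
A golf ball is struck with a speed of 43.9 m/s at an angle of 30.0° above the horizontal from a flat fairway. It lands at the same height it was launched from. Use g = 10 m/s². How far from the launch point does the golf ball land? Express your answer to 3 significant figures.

167 m

For level ground, R = v₀² sin(2θ) / g.
sin(2 × 30.0°) = sin 60.00° = 0.8660.
R = (43.9)² × 0.8660 / 10 = 167 m.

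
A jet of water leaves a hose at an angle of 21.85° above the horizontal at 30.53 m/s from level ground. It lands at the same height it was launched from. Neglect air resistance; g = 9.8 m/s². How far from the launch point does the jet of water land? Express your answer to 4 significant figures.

For level ground, R = v₀² sin(2θ) / g.
sin(2 × 21.85°) = sin 43.700° = 0.6909.
R = (30.53)² × 0.6909 / 9.8 = 65.71 m.

65.71 m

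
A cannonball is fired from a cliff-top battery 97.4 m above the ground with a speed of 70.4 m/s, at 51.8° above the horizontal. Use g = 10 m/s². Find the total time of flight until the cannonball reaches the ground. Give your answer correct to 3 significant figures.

12.6 s

Vertical component: v_y = 70.4 sin 51.8° = 55.32 m/s.
Taking up as positive with launch at y = 97.4 m, landing at y = 0: 0 = 97.4 + 55.32 t − ½(10) t².
Solving 5.000 t² − 55.32 t − 97.4 = 0 gives t = [55.32 + √(55.32² + 4·5.000·97.4)] / 10.00 = 12.6 s.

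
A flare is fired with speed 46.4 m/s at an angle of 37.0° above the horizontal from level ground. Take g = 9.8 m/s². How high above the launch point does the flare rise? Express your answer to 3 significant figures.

39.8 m

Vertical component of launch velocity: v_y = 46.4 sin 37.0° = 27.92 m/s.
At the highest point the vertical velocity is zero, so v_y² = 2 g h_max.
h_max = (27.92)² / (2 × 9.8) = 779.5 / 19.60 = 39.8 m.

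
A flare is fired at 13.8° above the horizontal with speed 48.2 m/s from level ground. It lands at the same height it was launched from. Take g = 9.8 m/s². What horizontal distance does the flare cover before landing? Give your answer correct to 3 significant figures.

For level ground, R = v₀² sin(2θ) / g.
sin(2 × 13.8°) = sin 27.60° = 0.4633.
R = (48.2)² × 0.4633 / 9.8 = 110 m.

110 m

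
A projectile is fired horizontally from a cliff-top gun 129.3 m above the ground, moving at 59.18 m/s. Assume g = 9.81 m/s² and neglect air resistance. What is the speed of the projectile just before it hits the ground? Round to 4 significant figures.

Fall time: t = √(2 × 129.3 / 9.81) = 5.1343 s.
At impact: v_x = 59.18 m/s (unchanged), v_y = g t = 9.81 × 5.1343 = 50.367 m/s.
Speed = √(v_x² + v_y²) = √(3502.3 + 2536.8) = 77.71 m/s.

77.71 m/s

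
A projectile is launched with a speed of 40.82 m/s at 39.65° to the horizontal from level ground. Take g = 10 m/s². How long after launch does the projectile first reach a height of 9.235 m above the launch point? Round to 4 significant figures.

0.3827 s

v_y0 = 40.82 sin 39.65° = 26.047 m/s.
Set y = v_y0 t − ½ g t² = 9.235: 5.000 t² − 26.047 t + 9.235 = 0.
t = [26.047 ± √(678.45 − 184.70)] / 10 = (26.047 ± 22.220) / 10, giving t = 0.3827 s or t = 4.827 s.
The projectile is on the way up at the first time, so t = 0.3827 s.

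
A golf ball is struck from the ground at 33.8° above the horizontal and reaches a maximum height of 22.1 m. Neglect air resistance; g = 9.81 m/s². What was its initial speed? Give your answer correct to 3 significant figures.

37.4 m/s

At maximum height v_y = 0, so (v₀ sin θ)² = 2 g H.
v₀ sin 33.8° = √(2 × 9.81 × 22.1) = 20.82 m/s.
v₀ = 20.82 / sin 33.8° = 20.82 / 0.5563 = 37.4 m/s.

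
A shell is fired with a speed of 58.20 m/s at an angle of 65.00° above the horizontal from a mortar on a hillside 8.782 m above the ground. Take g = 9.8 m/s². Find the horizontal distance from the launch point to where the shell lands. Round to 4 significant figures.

268.8 m

Components: v_x = 58.20 cos 65.00° = 24.596 m/s, v_y = 58.20 sin 65.00° = 52.747 m/s.
Vertical: 0 = 8.782 + 52.747 t − ½(9.8) t² ⇒ 4.900 t² − 52.747 t − 8.782 = 0.
t = [52.747 + √(2782.2 + 172.13)] / 9.800 = 10.929 s.
Horizontal: R = v_x · t = 24.596 × 10.929 = 268.8 m.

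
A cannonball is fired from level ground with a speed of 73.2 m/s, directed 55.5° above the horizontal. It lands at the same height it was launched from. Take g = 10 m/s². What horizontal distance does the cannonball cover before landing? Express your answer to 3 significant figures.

For level ground, R = v₀² sin(2θ) / g.
sin(2 × 55.5°) = sin 111.0° = 0.9336.
R = (73.2)² × 0.9336 / 10 = 500 m.

500 m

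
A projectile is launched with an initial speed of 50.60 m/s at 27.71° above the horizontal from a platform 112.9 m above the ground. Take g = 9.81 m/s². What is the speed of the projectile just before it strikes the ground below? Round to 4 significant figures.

v_x = 50.60 cos 27.71° = 44.797 m/s is unchanged throughout.
For the vertical component, v_y² = v_y0² + 2 g h = (23.529)² + 2×9.81×112.9 = 2768.7, so |v_y| = 52.618 m/s.
Impact speed = √(v_x² + v_y²) = √(2006.8 + 2768.7) = 69.10 m/s.

69.10 m/s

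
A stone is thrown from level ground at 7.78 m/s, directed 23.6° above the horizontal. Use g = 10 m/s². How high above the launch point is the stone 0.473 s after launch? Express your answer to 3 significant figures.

v_y0 = 7.78 sin 23.6° = 3.115 m/s.
y(t) = v_y0 t − ½ g t² = 3.115×0.473 − 5.000×0.473² = 0.355 m.

0.355 m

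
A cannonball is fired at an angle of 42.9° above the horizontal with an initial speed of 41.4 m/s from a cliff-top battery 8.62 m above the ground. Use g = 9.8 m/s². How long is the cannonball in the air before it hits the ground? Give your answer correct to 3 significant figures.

6.04 s

Vertical component: v_y = 41.4 sin 42.9° = 28.18 m/s.
Taking up as positive with launch at y = 8.62 m, landing at y = 0: 0 = 8.62 + 28.18 t − ½(9.8) t².
Solving 4.900 t² − 28.18 t − 8.62 = 0 gives t = [28.18 + √(28.18² + 4·4.900·8.62)] / 9.800 = 6.04 s.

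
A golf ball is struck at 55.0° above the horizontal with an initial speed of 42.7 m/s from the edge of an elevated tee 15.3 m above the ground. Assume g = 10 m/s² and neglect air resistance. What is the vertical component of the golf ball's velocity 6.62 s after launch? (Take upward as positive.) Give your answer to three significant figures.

Initial vertical component: v_y0 = 42.7 sin 55.0° = 34.98 m/s.
v_y(t) = v_y0 − g t = 34.98 − 10 × 6.62 = -31.2 m/s.

-31.2 m/s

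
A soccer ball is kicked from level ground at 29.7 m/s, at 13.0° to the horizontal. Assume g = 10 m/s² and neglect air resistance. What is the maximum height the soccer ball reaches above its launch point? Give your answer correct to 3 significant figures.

Vertical component of launch velocity: v_y = 29.7 sin 13.0° = 6.681 m/s.
At the highest point the vertical velocity is zero, so v_y² = 2 g h_max.
h_max = (6.681)² / (2 × 10) = 44.64 / 20.00 = 2.23 m.

2.23 m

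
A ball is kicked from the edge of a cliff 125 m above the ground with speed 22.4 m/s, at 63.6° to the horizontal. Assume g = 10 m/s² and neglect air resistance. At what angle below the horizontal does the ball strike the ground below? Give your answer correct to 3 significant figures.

v_x = 22.4 cos 63.6° = 9.960 m/s.
At impact |v_y| = √(v_y0² + 2 g h) = √(20.06² + 2×10×125) = 53.87 m/s.
Angle below horizontal = arctan(|v_y| / v_x) = arctan(53.87 / 9.960) = 79.5°.

79.5°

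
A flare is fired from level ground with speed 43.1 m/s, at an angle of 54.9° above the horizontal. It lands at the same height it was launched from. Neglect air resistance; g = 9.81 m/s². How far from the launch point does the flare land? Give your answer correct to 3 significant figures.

Components: v_x = 43.1 cos 54.9° = 24.78 m/s, v_y = 43.1 sin 54.9° = 35.26 m/s.
Time of flight (same landing height): t = 2 v_y / g = 2 × 35.26 / 9.81 = 7.189 s.
Range: R = v_x · t = 24.78 × 7.189 = 178 m.

178 m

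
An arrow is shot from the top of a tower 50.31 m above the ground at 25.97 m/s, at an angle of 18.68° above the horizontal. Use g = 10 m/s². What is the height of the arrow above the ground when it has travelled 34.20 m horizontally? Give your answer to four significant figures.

v_x = 25.97 cos 18.68° = 24.602 m/s, v_y0 = 25.97 sin 18.68° = 8.3177 m/s.
Time to reach x = 34.20 m: t = x / v_x = 34.20 / 24.602 = 1.3901 s.
y = 50.31 + v_y0 t − ½ g t² = 50.31 + 8.3177×1.3901 − 5.000×1.3901² = 52.21 m.

52.21 m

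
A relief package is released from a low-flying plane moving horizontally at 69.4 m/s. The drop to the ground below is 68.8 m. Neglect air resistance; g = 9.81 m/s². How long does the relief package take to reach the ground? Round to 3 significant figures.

3.75 s

The horizontal speed doesn't affect the fall. With v_y0 = 0, h = ½ g t².
t = √(2 × 68.8 / 9.81) = √14.03 = 3.75 s.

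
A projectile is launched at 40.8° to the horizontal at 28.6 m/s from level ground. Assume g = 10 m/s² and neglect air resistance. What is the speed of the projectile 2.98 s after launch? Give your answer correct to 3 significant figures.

v_x = 28.6 cos 40.8° = 21.65 m/s (constant).
v_y(t) = 28.6 sin 40.8° − g t = 18.69 − 10 × 2.98 = -11.11 m/s.
Speed = √(v_x² + v_y²) = √(468.7 + 123.4) = 24.3 m/s.

24.3 m/s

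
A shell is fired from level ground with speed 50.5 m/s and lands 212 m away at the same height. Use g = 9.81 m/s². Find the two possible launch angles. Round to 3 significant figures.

Level-ground range: R = v₀² sin(2θ)/g ⇒ sin 2θ = R g / v₀² = 212×9.81/50.5² = 0.8155.
2θ = arcsin(0.8155) = 54.64° or 180° − 54.64° = 125.36°.
So θ = 27.3° or θ = 62.7°.

27.3° and 62.7°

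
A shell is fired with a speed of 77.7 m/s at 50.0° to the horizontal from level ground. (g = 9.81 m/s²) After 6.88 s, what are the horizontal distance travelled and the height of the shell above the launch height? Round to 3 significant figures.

x = 344 m, y = 177 m

v_x = 77.7 cos 50.0° = 49.94 m/s; v_y0 = 77.7 sin 50.0° = 59.52 m/s.
x = v_x t = 49.94 × 6.88 = 344 m.
y = v_y0 t − ½ g t² = 59.52×6.88 − 4.905×6.88² = 177 m.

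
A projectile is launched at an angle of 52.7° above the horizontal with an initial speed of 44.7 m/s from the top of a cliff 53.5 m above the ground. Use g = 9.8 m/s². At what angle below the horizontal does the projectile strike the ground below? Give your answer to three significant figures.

v_x = 44.7 cos 52.7° = 27.09 m/s.
At impact |v_y| = √(v_y0² + 2 g h) = √(35.56² + 2×9.8×53.5) = 48.09 m/s.
Angle below horizontal = arctan(|v_y| / v_x) = arctan(48.09 / 27.09) = 60.6°.

60.6°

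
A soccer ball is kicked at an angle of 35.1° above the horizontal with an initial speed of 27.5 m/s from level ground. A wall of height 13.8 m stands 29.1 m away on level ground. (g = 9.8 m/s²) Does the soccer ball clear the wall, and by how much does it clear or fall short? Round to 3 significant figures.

v_x = 27.5 cos 35.1° = 22.50 m/s; v_y0 = 27.5 sin 35.1° = 15.81 m/s.
Time to reach the wall: t = 29.1 / 22.50 = 1.293 s.
Height at that point: y = 15.81×1.293 − 4.900×1.293² = 12.25 m.
That is 13.8 − 12.25 = 1.55 m below the top of the wall, so the soccer ball does not clear it.

No — it falls 1.55 m short of clearing the wall.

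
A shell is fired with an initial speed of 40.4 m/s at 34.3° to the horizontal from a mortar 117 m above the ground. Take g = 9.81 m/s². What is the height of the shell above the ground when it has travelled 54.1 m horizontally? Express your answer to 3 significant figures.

v_x = 40.4 cos 34.3° = 33.37 m/s, v_y0 = 40.4 sin 34.3° = 22.77 m/s.
Time to reach x = 54.1 m: t = x / v_x = 54.1 / 33.37 = 1.621 s.
y = 117 + v_y0 t − ½ g t² = 117 + 22.77×1.621 − 4.905×1.621² = 141 m.

141 m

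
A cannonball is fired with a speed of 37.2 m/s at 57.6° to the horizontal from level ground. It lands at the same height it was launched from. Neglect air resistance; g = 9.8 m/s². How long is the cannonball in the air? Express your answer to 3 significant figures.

6.41 s

Vertical component: v_y = 37.2 sin 57.6° = 31.41 m/s.
For a projectile landing at launch height, time of flight is t = 2 v_y / g = 2 × 31.41 / 9.8 = 6.41 s.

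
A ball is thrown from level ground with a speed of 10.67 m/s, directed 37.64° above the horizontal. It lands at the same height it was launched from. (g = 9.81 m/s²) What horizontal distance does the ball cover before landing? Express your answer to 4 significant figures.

11.22 m

Components: v_x = 10.67 cos 37.64° = 8.4492 m/s, v_y = 10.67 sin 37.64° = 6.5161 m/s.
Time of flight (same landing height): t = 2 v_y / g = 2 × 6.5161 / 9.81 = 1.3285 s.
Range: R = v_x · t = 8.4492 × 1.3285 = 11.22 m.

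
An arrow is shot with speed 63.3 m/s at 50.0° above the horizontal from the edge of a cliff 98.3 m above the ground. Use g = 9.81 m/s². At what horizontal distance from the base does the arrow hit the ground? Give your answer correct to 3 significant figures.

472 m

Components: v_x = 63.3 cos 50.0° = 40.69 m/s, v_y = 63.3 sin 50.0° = 48.49 m/s.
Vertical: 0 = 98.3 + 48.49 t − ½(9.81) t² ⇒ 4.905 t² − 48.49 t − 98.3 = 0.
t = [48.49 + √(2351 + 1929)] / 9.810 = 11.61 s.
Horizontal: R = v_x · t = 40.69 × 11.61 = 472 m.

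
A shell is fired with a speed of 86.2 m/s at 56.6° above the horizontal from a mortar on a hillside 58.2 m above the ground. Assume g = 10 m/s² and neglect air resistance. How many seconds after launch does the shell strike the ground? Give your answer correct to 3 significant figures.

Vertical component: v_y = 86.2 sin 56.6° = 71.96 m/s.
Taking up as positive with launch at y = 58.2 m, landing at y = 0: 0 = 58.2 + 71.96 t − ½(10) t².
Solving 5.000 t² − 71.96 t − 58.2 = 0 gives t = [71.96 + √(71.96² + 4·5.000·58.2)] / 10.00 = 15.2 s.

15.2 s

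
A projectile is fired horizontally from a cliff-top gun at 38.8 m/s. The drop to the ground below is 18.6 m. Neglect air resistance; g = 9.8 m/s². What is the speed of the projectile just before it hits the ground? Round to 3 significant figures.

Fall time: t = √(2 × 18.6 / 9.8) = 1.948 s.
At impact: v_x = 38.8 m/s (unchanged), v_y = g t = 9.8 × 1.948 = 19.09 m/s.
Speed = √(v_x² + v_y²) = √(1505 + 364.4) = 43.2 m/s.

43.2 m/s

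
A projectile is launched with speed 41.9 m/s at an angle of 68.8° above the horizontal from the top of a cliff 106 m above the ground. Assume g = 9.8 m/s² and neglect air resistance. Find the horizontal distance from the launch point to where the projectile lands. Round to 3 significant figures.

Components: v_x = 41.9 cos 68.8° = 15.15 m/s, v_y = 41.9 sin 68.8° = 39.06 m/s.
Vertical: 0 = 106 + 39.06 t − ½(9.8) t² ⇒ 4.900 t² − 39.06 t − 106 = 0.
t = [39.06 + √(1526 + 2078)] / 9.800 = 10.11 s.
Horizontal: R = v_x · t = 15.15 × 10.11 = 153 m.

153 m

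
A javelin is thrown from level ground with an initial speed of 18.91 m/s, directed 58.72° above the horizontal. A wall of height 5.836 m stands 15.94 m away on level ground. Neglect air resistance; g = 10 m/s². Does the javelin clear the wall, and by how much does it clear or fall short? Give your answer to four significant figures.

v_x = 18.91 cos 58.72° = 9.8185 m/s; v_y0 = 18.91 sin 58.72° = 16.161 m/s.
Time to reach the wall: t = 15.94 / 9.8185 = 1.6235 s.
Height at that point: y = 16.161×1.6235 − 5.000×1.6235² = 13.059 m.
That is 13.059 − 5.836 = 7.223 m above the top of the wall, so the javelin clears it.

Yes — it clears the wall by 7.223 m.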